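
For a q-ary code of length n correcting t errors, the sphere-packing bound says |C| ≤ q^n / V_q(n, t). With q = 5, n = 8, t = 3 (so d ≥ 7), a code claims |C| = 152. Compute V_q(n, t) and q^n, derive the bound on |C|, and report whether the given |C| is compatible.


V_q(n, t) = 4065, q^n = 390625, Hamming bound = 96, |C| = 152 > bound (violated).

Step 1: Compute V_q(n, t) = Σ_{j=0}^3 C(n, j) (q−1)^j.
  j = 0: C(8,0)·(4)^0 = 1·1 = 1.
  j = 1: C(8,1)·(4)^1 = 8·4 = 32.
  j = 2: C(8,2)·(4)^2 = 28·16 = 448.
  j = 3: C(8,3)·(4)^3 = 56·64 = 3584.
  V_q(n, t) = 1 + 32 + 448 + 3584 = 4065.
Step 2: q^n = 5^8 = 390625.
Step 3: Hamming bound ⌊q^n / V_q(n,t)⌋ = ⌊390625/4065⌋ = 96.
Step 4: Compare |C| = 152 to 96: violated.
The claimed |C| lies above the Hamming bound, so no 5-ary code of length 8 with d ≥ 7 can have 152 codewords.


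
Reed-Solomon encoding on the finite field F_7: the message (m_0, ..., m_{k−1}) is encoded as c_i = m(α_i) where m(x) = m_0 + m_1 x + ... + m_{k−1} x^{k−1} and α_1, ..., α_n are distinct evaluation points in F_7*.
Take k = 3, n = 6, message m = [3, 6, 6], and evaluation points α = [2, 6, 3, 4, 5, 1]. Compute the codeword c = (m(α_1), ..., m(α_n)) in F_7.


c = [4, 3, 5, 4, 1, 1]

Message polynomial: m(x) = 3 + 6·x + 6·x^2 (mod 7).
For each evaluation point α_i, compute m(α_i) mod 7:
  α_1 = 2: Horner steps 6 → 4 → 4, so m(2) = 4.
  α_2 = 6: Horner steps 6 → 0 → 3, so m(6) = 3.
  α_3 = 3: Horner steps 6 → 3 → 5, so m(3) = 5.
  α_4 = 4: Horner steps 6 → 2 → 4, so m(4) = 4.
  α_5 = 5: Horner steps 6 → 1 → 1, so m(5) = 1.
  α_6 = 1: Horner steps 6 → 5 → 1, so m(1) = 1.
Codeword c = [4, 3, 5, 4, 1, 1] ∈ F_7^6.


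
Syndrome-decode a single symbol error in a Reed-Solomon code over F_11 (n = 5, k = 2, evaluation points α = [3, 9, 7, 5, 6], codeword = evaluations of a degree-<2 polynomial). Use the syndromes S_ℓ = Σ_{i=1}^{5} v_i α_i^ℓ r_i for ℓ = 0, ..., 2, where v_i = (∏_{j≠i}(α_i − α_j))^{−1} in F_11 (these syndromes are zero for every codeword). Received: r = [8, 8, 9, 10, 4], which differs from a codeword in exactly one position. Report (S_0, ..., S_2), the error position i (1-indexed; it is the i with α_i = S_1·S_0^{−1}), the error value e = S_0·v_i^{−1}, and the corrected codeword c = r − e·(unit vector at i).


S = (8, 2, 6), error at position 1, error magnitude e = 8, c = [0, 8, 9, 10, 4].

Step 1: column multipliers v_i = (∏_{j≠i}(α_i − α_j))^{−1} mod 11.
  i = 1 (α = 3): (3−9)(3−7)(3−5)(3−6) = (−6)·(−4)·(−2)·(−3) = 144 ≡ 1, so v_1 = 1^{−1} = 1 (mod 11).
  i = 2 (α = 9): (9−3)(9−7)(9−5)(9−6) = 6·2·4·3 = 144 ≡ 1, so v_2 = 1^{−1} = 1 (mod 11).
  i = 3 (α = 7): (7−3)(7−9)(7−5)(7−6) = 4·(−2)·2·1 = −16 ≡ 6, so v_3 = 6^{−1} = 2 (mod 11).
  i = 4 (α = 5): (5−3)(5−9)(5−7)(5−6) = 2·(−4)·(−2)·(−1) = −16 ≡ 6, so v_4 = 6^{−1} = 2 (mod 11).
  i = 5 (α = 6): (6−3)(6−9)(6−7)(6−5) = 3·(−3)·(−1)·1 = 9 ≡ 9, so v_5 = 9^{−1} = 5 (mod 11).
  v = [1, 1, 2, 2, 5].
Step 2: syndromes of r = [8, 8, 9, 10, 4] (all sums mod 11).
  S_0 = Σ v_i r_i = 1·8 + 1·8 + 2·9 + 2·10 + 5·4 = 74 ≡ 8.
  S_1 = Σ v_i α_i r_i = 1·3·8 + 1·9·8 + 2·7·9 + 2·5·10 + 5·6·4 = 442 ≡ 2.
  α_i^2 mod 11 = [9, 4, 5, 3, 3].
  S_2 = Σ v_i α_i^2 r_i = 1·9·8 + 1·4·8 + 2·5·9 + 2·3·10 + 5·3·4 = 314 ≡ 6.
  S = (8, 2, 6) ≠ 0, so r is not a codeword (an error is present).
Step 3: locate the error. For a single error e at position i, S_ℓ = v_i·e·α_i^ℓ, so α_err = S_1/S_0.
  S_0^{−1} = 8^{−1} = 7 (mod 11), so α_err = 2·7 = 14 ≡ 3 = α_1. Error position i = 1.
  Consistency check: S_2/S_1 = 6·6 = 36 ≡ 3 = α_err ✓ (single-error assumption holds).
Step 4: error magnitude e = S_0/v_1 = S_0·∏_{j≠1}(α_1 − α_j) = 8·1 = 8 ≡ 8 (mod 11).
Step 5: correct position 1: c_1 = r_1 − e = 8 − 8 ≡ 0 (mod 11). Hence c = [0, 8, 9, 10, 4].
  Check: interpolating c through the α_i gives m(x) = 7 + 5·x (degree < 2) with m(α_i) = c_i for every i, so c is indeed a codeword.


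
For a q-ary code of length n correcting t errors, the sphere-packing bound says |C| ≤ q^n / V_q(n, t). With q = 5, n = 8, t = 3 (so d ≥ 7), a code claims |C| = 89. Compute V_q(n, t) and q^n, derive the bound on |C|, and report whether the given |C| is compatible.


V_q(n, t) = 4065, q^n = 390625, Hamming bound = 96, |C| = 89 ≤ bound (satisfied).

Step 1: Compute V_q(n, t) = Σ_{j=0}^3 C(n, j) (q−1)^j.
  j = 0: C(8,0)·(4)^0 = 1·1 = 1.
  j = 1: C(8,1)·(4)^1 = 8·4 = 32.
  j = 2: C(8,2)·(4)^2 = 28·16 = 448.
  j = 3: C(8,3)·(4)^3 = 56·64 = 3584.
  V_q(n, t) = 1 + 32 + 448 + 3584 = 4065.
Step 2: q^n = 5^8 = 390625.
Step 3: Hamming bound ⌊q^n / V_q(n,t)⌋ = ⌊390625/4065⌋ = 96.
Step 4: Compare |C| = 89 to 96: satisfied.
The claimed |C| lies below the Hamming bound.


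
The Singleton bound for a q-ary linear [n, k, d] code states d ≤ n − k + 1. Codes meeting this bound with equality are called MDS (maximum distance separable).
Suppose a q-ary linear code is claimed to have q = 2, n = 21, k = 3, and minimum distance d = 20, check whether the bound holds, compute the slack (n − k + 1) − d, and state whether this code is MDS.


Singleton RHS = n − k + 1 = 19, slack = -1, bound violated (no such code; not MDS).

Singleton bound: d ≤ n − k + 1.
Here n = 21, k = 3, so n − k + 1 = 19.
Given d = 20, check d ≤ 19: NO.
Slack = (n − k + 1) − d = -1.
The slack is negative: d = 20 exceeds n − k + 1 = 19 by 1, so the Singleton bound is violated and no linear [21, 3, 20]_2 code can exist. In particular it is not MDS (MDS requires d = n − k + 1 exactly).
Description: the claimed parameters are [21, 3, 20]_2; such a code would be impossible (violates the Singleton bound).


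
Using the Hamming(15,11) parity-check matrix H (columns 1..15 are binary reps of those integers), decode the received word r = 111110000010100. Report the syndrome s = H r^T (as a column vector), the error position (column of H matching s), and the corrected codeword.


s = (0, 1, 1, 1)^T, error position = 7, corrected codeword c = 111110100010100

Compute s = H r^T mod 2 one row at a time:
  s_1 = 0 + 0 + 0 + 1 + 0 + 1 + 0 + 0 = 2 ≡ 0 (mod 2).
  s_2 = 1 + 1 + 0 + 0 + 0 + 1 + 0 + 0 = 3 ≡ 1 (mod 2).
  s_3 = 1 + 1 + 0 + 0 + 0 + 1 + 0 + 0 = 3 ≡ 1 (mod 2).
  s_4 = 1 + 1 + 1 + 0 + 0 + 1 + 1 + 0 = 5 ≡ 1 (mod 2).
s = (0, 1, 1, 1)^T — this equals column 7 of H (binary 0111), so error is at position 7.
Correct: flip bit 7 of r = 111110000010100 to get c = 111110100010100.


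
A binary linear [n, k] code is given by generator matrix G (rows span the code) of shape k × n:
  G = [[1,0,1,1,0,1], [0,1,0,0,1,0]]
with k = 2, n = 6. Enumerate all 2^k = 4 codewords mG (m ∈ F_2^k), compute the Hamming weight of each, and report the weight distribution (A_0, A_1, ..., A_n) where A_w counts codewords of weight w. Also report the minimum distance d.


Weight distribution: A_0 = 1, A_2 = 1, A_4 = 1, A_6 = 1. Minimum distance d = 2.

Enumerate all 2^2 = 4 messages m ∈ F_2^2.
For each, compute codeword c = mG in F_2^6, then tally its weight.
  m = 00 → c = 000000, weight = 0.
  m = 10 → c = 101101, weight = 4.
  m = 01 → c = 010010, weight = 2.
  m = 11 → c = 111111, weight = 6.
Tally weights:
  weight 0: 1 codewords.
  weight 2: 1 codewords.
  weight 4: 1 codewords.
  weight 6: 1 codewords.
Minimum distance d = smallest w > 0 with A_w > 0 = 2.
Sanity: Σ A_w = 4 = 2^2 = 4 ✓.


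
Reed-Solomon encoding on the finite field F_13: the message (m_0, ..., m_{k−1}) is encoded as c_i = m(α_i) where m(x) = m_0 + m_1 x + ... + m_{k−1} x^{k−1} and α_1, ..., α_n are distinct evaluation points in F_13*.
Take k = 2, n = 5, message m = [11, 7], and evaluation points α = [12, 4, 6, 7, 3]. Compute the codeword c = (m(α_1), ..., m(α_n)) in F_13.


c = [4, 0, 1, 8, 6]

Message polynomial: m(x) = 11 + 7·x (mod 13).
For each evaluation point α_i, compute m(α_i) mod 13:
  α_1 = 12: Horner steps 7 → 4, so m(12) = 4.
  α_2 = 4: Horner steps 7 → 0, so m(4) = 0.
  α_3 = 6: Horner steps 7 → 1, so m(6) = 1.
  α_4 = 7: Horner steps 7 → 8, so m(7) = 8.
  α_5 = 3: Horner steps 7 → 6, so m(3) = 6.
Codeword c = [4, 0, 1, 8, 6] ∈ F_13^5.


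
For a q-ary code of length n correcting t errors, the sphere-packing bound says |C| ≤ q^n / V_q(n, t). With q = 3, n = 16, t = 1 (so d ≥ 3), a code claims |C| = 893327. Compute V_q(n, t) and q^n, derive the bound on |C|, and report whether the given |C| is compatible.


V_q(n, t) = 33, q^n = 43046721, Hamming bound = 1304446, |C| = 893327 ≤ bound (satisfied).

Step 1: Compute V_q(n, t) = Σ_{j=0}^1 C(n, j) (q−1)^j.
  j = 0: C(16,0)·(2)^0 = 1·1 = 1.
  j = 1: C(16,1)·(2)^1 = 16·2 = 32.
  V_q(n, t) = 1 + 32 = 33.
Step 2: q^n = 3^16 = 43046721.
Step 3: Hamming bound ⌊q^n / V_q(n,t)⌋ = ⌊43046721/33⌋ = 1304446.
Step 4: Compare |C| = 893327 to 1304446: satisfied.
The claimed |C| lies below the Hamming bound.


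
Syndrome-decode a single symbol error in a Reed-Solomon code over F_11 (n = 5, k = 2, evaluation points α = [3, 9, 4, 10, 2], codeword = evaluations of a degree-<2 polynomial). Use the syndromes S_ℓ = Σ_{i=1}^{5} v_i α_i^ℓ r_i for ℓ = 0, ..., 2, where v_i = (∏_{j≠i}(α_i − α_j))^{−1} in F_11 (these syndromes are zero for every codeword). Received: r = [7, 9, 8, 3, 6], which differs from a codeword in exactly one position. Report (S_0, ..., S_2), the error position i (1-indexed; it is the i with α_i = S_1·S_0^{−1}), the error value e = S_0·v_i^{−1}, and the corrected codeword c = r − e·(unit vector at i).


S = (4, 3, 5), error at position 2, error magnitude e = 7, c = [7, 2, 8, 3, 6].

Step 1: column multipliers v_i = (∏_{j≠i}(α_i − α_j))^{−1} mod 11.
  i = 1 (α = 3): (3−9)(3−4)(3−10)(3−2) = (−6)·(−1)·(−7)·1 = −42 ≡ 2, so v_1 = 2^{−1} = 6 (mod 11).
  i = 2 (α = 9): (9−3)(9−4)(9−10)(9−2) = 6·5·(−1)·7 = −210 ≡ 10, so v_2 = 10^{−1} = 10 (mod 11).
  i = 3 (α = 4): (4−3)(4−9)(4−10)(4−2) = 1·(−5)·(−6)·2 = 60 ≡ 5, so v_3 = 5^{−1} = 9 (mod 11).
  i = 4 (α = 10): (10−3)(10−9)(10−4)(10−2) = 7·1·6·8 = 336 ≡ 6, so v_4 = 6^{−1} = 2 (mod 11).
  i = 5 (α = 2): (2−3)(2−9)(2−4)(2−10) = (−1)·(−7)·(−2)·(−8) = 112 ≡ 2, so v_5 = 2^{−1} = 6 (mod 11).
  v = [6, 10, 9, 2, 6].
Step 2: syndromes of r = [7, 9, 8, 3, 6] (all sums mod 11).
  S_0 = Σ v_i r_i = 6·7 + 10·9 + 9·8 + 2·3 + 6·6 = 246 ≡ 4.
  S_1 = Σ v_i α_i r_i = 6·3·7 + 10·9·9 + 9·4·8 + 2·10·3 + 6·2·6 = 1356 ≡ 3.
  α_i^2 mod 11 = [9, 4, 5, 1, 4].
  S_2 = Σ v_i α_i^2 r_i = 6·9·7 + 10·4·9 + 9·5·8 + 2·1·3 + 6·4·6 = 1248 ≡ 5.
  S = (4, 3, 5) ≠ 0, so r is not a codeword (an error is present).
Step 3: locate the error. For a single error e at position i, S_ℓ = v_i·e·α_i^ℓ, so α_err = S_1/S_0.
  S_0^{−1} = 4^{−1} = 3 (mod 11), so α_err = 3·3 = 9 ≡ 9 = α_2. Error position i = 2.
  Consistency check: S_2/S_1 = 5·4 = 20 ≡ 9 = α_err ✓ (single-error assumption holds).
Step 4: error magnitude e = S_0/v_2 = S_0·∏_{j≠2}(α_2 − α_j) = 4·10 = 40 ≡ 7 (mod 11).
Step 5: correct position 2: c_2 = r_2 − e = 9 − 7 ≡ 2 (mod 11). Hence c = [7, 2, 8, 3, 6].
  Check: interpolating c through the α_i gives m(x) = 4 + 1·x (degree < 2) with m(α_i) = c_i for every i, so c is indeed a codeword.


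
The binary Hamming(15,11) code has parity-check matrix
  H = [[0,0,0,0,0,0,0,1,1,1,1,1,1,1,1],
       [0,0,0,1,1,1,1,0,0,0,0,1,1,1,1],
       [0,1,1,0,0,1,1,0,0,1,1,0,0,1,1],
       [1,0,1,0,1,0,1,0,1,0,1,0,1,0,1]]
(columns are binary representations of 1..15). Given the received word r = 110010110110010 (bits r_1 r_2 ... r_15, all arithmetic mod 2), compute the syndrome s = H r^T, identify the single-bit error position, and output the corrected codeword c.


s = (0, 1, 1, 0)^T, error position = 6, corrected codeword c = 110011110110010

Compute s = H r^T mod 2 one row at a time:
  s_1 = 1 + 0 + 1 + 1 + 0 + 0 + 1 + 0 = 4 ≡ 0 (mod 2).
  s_2 = 0 + 1 + 0 + 1 + 0 + 0 + 1 + 0 = 3 ≡ 1 (mod 2).
  s_3 = 1 + 0 + 0 + 1 + 1 + 1 + 1 + 0 = 5 ≡ 1 (mod 2).
  s_4 = 1 + 0 + 1 + 1 + 0 + 1 + 0 + 0 = 4 ≡ 0 (mod 2).
s = (0, 1, 1, 0)^T — this equals column 6 of H (binary 0110), so error is at position 6.
Correct: flip bit 6 of r = 110010110110010 to get c = 110011110110010.


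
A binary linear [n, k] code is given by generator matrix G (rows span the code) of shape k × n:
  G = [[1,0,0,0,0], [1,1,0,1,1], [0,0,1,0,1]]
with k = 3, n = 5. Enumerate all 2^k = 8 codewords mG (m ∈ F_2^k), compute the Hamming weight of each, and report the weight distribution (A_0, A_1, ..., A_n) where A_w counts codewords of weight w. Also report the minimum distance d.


Weight distribution: A_0 = 1, A_1 = 1, A_2 = 1, A_3 = 3, A_4 = 2. Minimum distance d = 1.

Enumerate all 2^3 = 8 messages m ∈ F_2^3.
For each, compute codeword c = mG in F_2^5, then tally its weight.
  m = 000 → c = 00000, weight = 0.
  m = 100 → c = 10000, weight = 1.
  m = 010 → c = 11011, weight = 4.
  m = 110 → c = 01011, weight = 3.
  m = 001 → c = 00101, weight = 2.
  m = 101 → c = 10101, weight = 3.
  m = 011 → c = 11110, weight = 4.
  m = 111 → c = 01110, weight = 3.
Tally weights:
  weight 0: 1 codewords.
  weight 1: 1 codewords.
  weight 2: 1 codewords.
  weight 3: 3 codewords.
  weight 4: 2 codewords.
Minimum distance d = smallest w > 0 with A_w > 0 = 1.
Sanity: Σ A_w = 8 = 2^3 = 8 ✓.


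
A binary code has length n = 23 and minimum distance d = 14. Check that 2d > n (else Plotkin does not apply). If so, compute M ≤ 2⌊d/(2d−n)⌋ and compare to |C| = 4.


Plotkin bound M ≤ 4; given |C| = 4 ≤ bound (satisfied).

Check applicability: 2d = 28, n = 23.
2d − n = 5 > 0, so Plotkin applies.
Compute d/(2d−n) = 14/5 ≈ 2.8000.
⌊d/(2d−n)⌋ = 2.
Plotkin bound: M ≤ 2·2 = 4.
Given |C| = 4, check: satisfied.
This |C| is at the Plotkin bound.


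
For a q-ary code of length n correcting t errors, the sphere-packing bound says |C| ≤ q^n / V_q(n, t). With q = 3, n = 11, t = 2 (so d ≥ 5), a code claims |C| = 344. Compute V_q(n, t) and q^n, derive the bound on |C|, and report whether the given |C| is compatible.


V_q(n, t) = 243, q^n = 177147, Hamming bound = 729, |C| = 344 ≤ bound (satisfied).

Step 1: Compute V_q(n, t) = Σ_{j=0}^2 C(n, j) (q−1)^j.
  j = 0: C(11,0)·(2)^0 = 1·1 = 1.
  j = 1: C(11,1)·(2)^1 = 11·2 = 22.
  j = 2: C(11,2)·(2)^2 = 55·4 = 220.
  V_q(n, t) = 1 + 22 + 220 = 243.
Step 2: q^n = 3^11 = 177147.
Step 3: Hamming bound ⌊q^n / V_q(n,t)⌋ = ⌊177147/243⌋ = 729.
Step 4: Compare |C| = 344 to 729: satisfied.
The claimed |C| lies below the Hamming bound.


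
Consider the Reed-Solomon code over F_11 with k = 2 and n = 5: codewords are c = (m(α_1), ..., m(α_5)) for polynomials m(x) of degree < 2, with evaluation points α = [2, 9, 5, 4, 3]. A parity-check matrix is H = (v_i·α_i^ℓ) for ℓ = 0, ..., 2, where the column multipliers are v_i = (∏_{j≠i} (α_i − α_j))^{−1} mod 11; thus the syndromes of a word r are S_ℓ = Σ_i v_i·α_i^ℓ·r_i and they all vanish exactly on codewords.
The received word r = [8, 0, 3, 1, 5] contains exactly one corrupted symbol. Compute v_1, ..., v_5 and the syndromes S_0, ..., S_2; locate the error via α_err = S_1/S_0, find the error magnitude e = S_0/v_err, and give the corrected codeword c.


S = (5, 4, 1), error at position 5, error magnitude e = 6, c = [8, 0, 3, 1, 10].

Step 1: column multipliers v_i = (∏_{j≠i}(α_i − α_j))^{−1} mod 11.
  i = 1 (α = 2): (2−9)(2−5)(2−4)(2−3) = (−7)·(−3)·(−2)·(−1) = 42 ≡ 9, so v_1 = 9^{−1} = 5 (mod 11).
  i = 2 (α = 9): (9−2)(9−5)(9−4)(9−3) = 7·4·5·6 = 840 ≡ 4, so v_2 = 4^{−1} = 3 (mod 11).
  i = 3 (α = 5): (5−2)(5−9)(5−4)(5−3) = 3·(−4)·1·2 = −24 ≡ 9, so v_3 = 9^{−1} = 5 (mod 11).
  i = 4 (α = 4): (4−2)(4−9)(4−5)(4−3) = 2·(−5)·(−1)·1 = 10 ≡ 10, so v_4 = 10^{−1} = 10 (mod 11).
  i = 5 (α = 3): (3−2)(3−9)(3−5)(3−4) = 1·(−6)·(−2)·(−1) = −12 ≡ 10, so v_5 = 10^{−1} = 10 (mod 11).
  v = [5, 3, 5, 10, 10].
Step 2: syndromes of r = [8, 0, 3, 1, 5] (all sums mod 11).
  S_0 = Σ v_i r_i = 5·8 + 3·0 + 5·3 + 10·1 + 10·5 = 115 ≡ 5.
  S_1 = Σ v_i α_i r_i = 5·2·8 + 3·9·0 + 5·5·3 + 10·4·1 + 10·3·5 = 345 ≡ 4.
  α_i^2 mod 11 = [4, 4, 3, 5, 9].
  S_2 = Σ v_i α_i^2 r_i = 5·4·8 + 3·4·0 + 5·3·3 + 10·5·1 + 10·9·5 = 705 ≡ 1.
  S = (5, 4, 1) ≠ 0, so r is not a codeword (an error is present).
Step 3: locate the error. For a single error e at position i, S_ℓ = v_i·e·α_i^ℓ, so α_err = S_1/S_0.
  S_0^{−1} = 5^{−1} = 9 (mod 11), so α_err = 4·9 = 36 ≡ 3 = α_5. Error position i = 5.
  Consistency check: S_2/S_1 = 1·3 = 3 ≡ 3 = α_err ✓ (single-error assumption holds).
Step 4: error magnitude e = S_0/v_5 = S_0·∏_{j≠5}(α_5 − α_j) = 5·10 = 50 ≡ 6 (mod 11).
Step 5: correct position 5: c_5 = r_5 − e = 5 − 6 ≡ 10 (mod 11). Hence c = [8, 0, 3, 1, 10].
  Check: interpolating c through the α_i gives m(x) = 4 + 2·x (degree < 2) with m(α_i) = c_i for every i, so c is indeed a codeword.


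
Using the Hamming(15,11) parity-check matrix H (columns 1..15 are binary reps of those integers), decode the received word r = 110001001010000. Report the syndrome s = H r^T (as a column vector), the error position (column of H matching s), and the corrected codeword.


s = (0, 1, 1, 1)^T, error position = 7, corrected codeword c = 110001101010000

Compute s = H r^T mod 2 one row at a time:
  s_1 = 0 + 1 + 0 + 1 + 0 + 0 + 0 + 0 = 2 ≡ 0 (mod 2).
  s_2 = 0 + 0 + 1 + 0 + 0 + 0 + 0 + 0 = 1 ≡ 1 (mod 2).
  s_3 = 1 + 0 + 1 + 0 + 0 + 1 + 0 + 0 = 3 ≡ 1 (mod 2).
  s_4 = 1 + 0 + 0 + 0 + 1 + 1 + 0 + 0 = 3 ≡ 1 (mod 2).
s = (0, 1, 1, 1)^T — this equals column 7 of H (binary 0111), so error is at position 7.
Correct: flip bit 7 of r = 110001001010000 to get c = 110001101010000.


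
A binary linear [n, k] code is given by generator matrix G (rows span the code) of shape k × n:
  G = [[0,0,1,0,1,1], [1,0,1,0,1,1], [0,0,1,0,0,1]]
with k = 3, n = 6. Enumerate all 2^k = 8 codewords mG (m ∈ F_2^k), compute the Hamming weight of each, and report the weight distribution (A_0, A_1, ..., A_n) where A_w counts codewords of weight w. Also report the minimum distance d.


Weight distribution: A_0 = 1, A_1 = 2, A_2 = 2, A_3 = 2, A_4 = 1. Minimum distance d = 1.

Enumerate all 2^3 = 8 messages m ∈ F_2^3.
For each, compute codeword c = mG in F_2^6, then tally its weight.
  m = 000 → c = 000000, weight = 0.
  m = 100 → c = 001011, weight = 3.
  m = 010 → c = 101011, weight = 4.
  m = 110 → c = 100000, weight = 1.
  m = 001 → c = 001001, weight = 2.
  m = 101 → c = 000010, weight = 1.
  m = 011 → c = 100010, weight = 2.
  m = 111 → c = 101001, weight = 3.
Tally weights:
  weight 0: 1 codewords.
  weight 1: 2 codewords.
  weight 2: 2 codewords.
  weight 3: 2 codewords.
  weight 4: 1 codewords.
Minimum distance d = smallest w > 0 with A_w > 0 = 1.
Sanity: Σ A_w = 8 = 2^3 = 8 ✓.


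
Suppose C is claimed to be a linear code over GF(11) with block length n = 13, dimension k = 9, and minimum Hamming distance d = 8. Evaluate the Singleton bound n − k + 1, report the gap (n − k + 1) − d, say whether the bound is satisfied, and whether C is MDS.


Singleton RHS = n − k + 1 = 5, slack = -3, bound violated (no such code; not MDS).

Singleton bound: d ≤ n − k + 1.
Here n = 13, k = 9, so n − k + 1 = 5.
Given d = 8, check d ≤ 5: NO.
Slack = (n − k + 1) − d = -3.
The slack is negative: d = 8 exceeds n − k + 1 = 5 by 3, so the Singleton bound is violated and no linear [13, 9, 8]_11 code can exist. In particular it is not MDS (MDS requires d = n − k + 1 exactly).
Description: the claimed parameters are [13, 9, 8]_11; such a code would be impossible (violates the Singleton bound).


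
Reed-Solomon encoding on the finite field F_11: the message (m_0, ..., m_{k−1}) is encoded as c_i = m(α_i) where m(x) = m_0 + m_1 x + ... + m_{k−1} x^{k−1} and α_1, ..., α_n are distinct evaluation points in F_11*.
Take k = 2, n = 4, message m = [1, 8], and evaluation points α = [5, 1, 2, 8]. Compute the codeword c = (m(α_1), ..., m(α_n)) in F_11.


c = [8, 9, 6, 10]

Message polynomial: m(x) = 1 + 8·x (mod 11).
For each evaluation point α_i, compute m(α_i) mod 11:
  α_1 = 5: Horner steps 8 → 8, so m(5) = 8.
  α_2 = 1: Horner steps 8 → 9, so m(1) = 9.
  α_3 = 2: Horner steps 8 → 6, so m(2) = 6.
  α_4 = 8: Horner steps 8 → 10, so m(8) = 10.
Codeword c = [8, 9, 6, 10] ∈ F_11^4.


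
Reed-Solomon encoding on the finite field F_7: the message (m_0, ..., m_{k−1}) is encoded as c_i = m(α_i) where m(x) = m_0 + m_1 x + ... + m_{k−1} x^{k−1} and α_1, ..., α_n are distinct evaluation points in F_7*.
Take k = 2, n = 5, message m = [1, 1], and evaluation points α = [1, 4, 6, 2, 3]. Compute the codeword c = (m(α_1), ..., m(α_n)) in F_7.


c = [2, 5, 0, 3, 4]

Message polynomial: m(x) = 1 + 1·x (mod 7).
For each evaluation point α_i, compute m(α_i) mod 7:
  α_1 = 1: Horner steps 1 → 2, so m(1) = 2.
  α_2 = 4: Horner steps 1 → 5, so m(4) = 5.
  α_3 = 6: Horner steps 1 → 0, so m(6) = 0.
  α_4 = 2: Horner steps 1 → 3, so m(2) = 3.
  α_5 = 3: Horner steps 1 → 4, so m(3) = 4.
Codeword c = [2, 5, 0, 3, 4] ∈ F_7^5.


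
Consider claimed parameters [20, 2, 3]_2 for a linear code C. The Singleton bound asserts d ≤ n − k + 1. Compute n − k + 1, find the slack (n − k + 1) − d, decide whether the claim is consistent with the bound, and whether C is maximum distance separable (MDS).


Singleton RHS = n − k + 1 = 19, slack = 16, bound satisfied, not MDS.

Singleton bound: d ≤ n − k + 1.
Here n = 20, k = 2, so n − k + 1 = 19.
Given d = 3, check d ≤ 19: YES.
Slack = (n − k + 1) − d = 16.
The code is NOT MDS (slack = 16 > 0).
Description: the claimed parameters are [20, 2, 3]_2; such a code would be non-MDS.


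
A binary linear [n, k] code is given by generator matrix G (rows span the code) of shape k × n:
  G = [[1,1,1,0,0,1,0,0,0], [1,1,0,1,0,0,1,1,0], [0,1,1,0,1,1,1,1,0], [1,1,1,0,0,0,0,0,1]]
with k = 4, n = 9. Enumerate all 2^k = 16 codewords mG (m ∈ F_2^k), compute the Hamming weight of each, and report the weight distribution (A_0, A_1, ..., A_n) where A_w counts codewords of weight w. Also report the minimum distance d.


Weight distribution: A_0 = 1, A_2 = 1, A_3 = 1, A_4 = 3, A_5 = 6, A_6 = 3, A_7 = 1. Minimum distance d = 2.

Enumerate all 2^4 = 16 messages m ∈ F_2^4.
For each, compute codeword c = mG in F_2^9, then tally its weight.
  m = 0000 → c = 000000000, weight = 0.
  m = 1000 → c = 111001000, weight = 4.
  m = 0100 → c = 110100110, weight = 5.
  m = 1100 → c = 001101110, weight = 5.
  m = 0010 → c = 011011110, weight = 6.
  m = 1010 → c = 100010110, weight = 4.
  m = 0110 → c = 101111000, weight = 5.
  m = 1110 → c = 010110000, weight = 3.
  m = 0001 → c = 111000001, weight = 4.
  m = 1001 → c = 000001001, weight = 2.
  m = 0101 → c = 001100111, weight = 5.
  m = 1101 → c = 110101111, weight = 7.
  m = 0011 → c = 100011111, weight = 6.
  m = 1011 → c = 011010111, weight = 6.
  m = 0111 → c = 010111001, weight = 5.
  m = 1111 → c = 101110001, weight = 5.
Tally weights:
  weight 0: 1 codewords.
  weight 2: 1 codewords.
  weight 3: 1 codewords.
  weight 4: 3 codewords.
  weight 5: 6 codewords.
  weight 6: 3 codewords.
  weight 7: 1 codewords.
Minimum distance d = smallest w > 0 with A_w > 0 = 2.
Sanity: Σ A_w = 16 = 2^4 = 16 ✓.


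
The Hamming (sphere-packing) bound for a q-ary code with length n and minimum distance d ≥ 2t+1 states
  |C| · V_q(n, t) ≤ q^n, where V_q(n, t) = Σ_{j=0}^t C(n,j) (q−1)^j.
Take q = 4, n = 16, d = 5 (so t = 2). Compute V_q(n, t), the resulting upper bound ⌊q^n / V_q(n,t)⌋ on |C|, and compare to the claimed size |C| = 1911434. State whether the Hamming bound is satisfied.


V_q(n, t) = 1129, q^n = 4294967296, Hamming bound = 3804222, |C| = 1911434 ≤ bound (satisfied).

Step 1: Compute V_q(n, t) = Σ_{j=0}^2 C(n, j) (q−1)^j.
  j = 0: C(16,0)·(3)^0 = 1·1 = 1.
  j = 1: C(16,1)·(3)^1 = 16·3 = 48.
  j = 2: C(16,2)·(3)^2 = 120·9 = 1080.
  V_q(n, t) = 1 + 48 + 1080 = 1129.
Step 2: q^n = 4^16 = 4294967296.
Step 3: Hamming bound ⌊q^n / V_q(n,t)⌋ = ⌊4294967296/1129⌋ = 3804222.
Step 4: Compare |C| = 1911434 to 3804222: satisfied.
The claimed |C| lies below the Hamming bound.


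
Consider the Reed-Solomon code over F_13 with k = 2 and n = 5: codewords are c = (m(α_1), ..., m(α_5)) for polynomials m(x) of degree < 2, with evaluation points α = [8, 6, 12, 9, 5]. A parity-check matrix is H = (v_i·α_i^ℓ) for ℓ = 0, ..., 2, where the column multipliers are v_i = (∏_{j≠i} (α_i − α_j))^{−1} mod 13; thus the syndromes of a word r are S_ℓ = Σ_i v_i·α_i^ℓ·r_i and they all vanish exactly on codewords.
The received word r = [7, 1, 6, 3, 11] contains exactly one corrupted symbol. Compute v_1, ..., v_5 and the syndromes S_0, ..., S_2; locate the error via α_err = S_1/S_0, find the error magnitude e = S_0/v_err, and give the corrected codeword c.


S = (2, 5, 6), error at position 4, error magnitude e = 6, c = [7, 1, 6, 10, 11].

Step 1: column multipliers v_i = (∏_{j≠i}(α_i − α_j))^{−1} mod 13.
  i = 1 (α = 8): (8−6)(8−12)(8−9)(8−5) = 2·(−4)·(−1)·3 = 24 ≡ 11, so v_1 = 11^{−1} = 6 (mod 13).
  i = 2 (α = 6): (6−8)(6−12)(6−9)(6−5) = (−2)·(−6)·(−3)·1 = −36 ≡ 3, so v_2 = 3^{−1} = 9 (mod 13).
  i = 3 (α = 12): (12−8)(12−6)(12−9)(12−5) = 4·6·3·7 = 504 ≡ 10, so v_3 = 10^{−1} = 4 (mod 13).
  i = 4 (α = 9): (9−8)(9−6)(9−12)(9−5) = 1·3·(−3)·4 = −36 ≡ 3, so v_4 = 3^{−1} = 9 (mod 13).
  i = 5 (α = 5): (5−8)(5−6)(5−12)(5−9) = (−3)·(−1)·(−7)·(−4) = 84 ≡ 6, so v_5 = 6^{−1} = 11 (mod 13).
  v = [6, 9, 4, 9, 11].
Step 2: syndromes of r = [7, 1, 6, 3, 11] (all sums mod 13).
  S_0 = Σ v_i r_i = 6·7 + 9·1 + 4·6 + 9·3 + 11·11 = 223 ≡ 2.
  S_1 = Σ v_i α_i r_i = 6·8·7 + 9·6·1 + 4·12·6 + 9·9·3 + 11·5·11 = 1526 ≡ 5.
  α_i^2 mod 13 = [12, 10, 1, 3, 12].
  S_2 = Σ v_i α_i^2 r_i = 6·12·7 + 9·10·1 + 4·1·6 + 9·3·3 + 11·12·11 = 2151 ≡ 6.
  S = (2, 5, 6) ≠ 0, so r is not a codeword (an error is present).
Step 3: locate the error. For a single error e at position i, S_ℓ = v_i·e·α_i^ℓ, so α_err = S_1/S_0.
  S_0^{−1} = 2^{−1} = 7 (mod 13), so α_err = 5·7 = 35 ≡ 9 = α_4. Error position i = 4.
  Consistency check: S_2/S_1 = 6·8 = 48 ≡ 9 = α_err ✓ (single-error assumption holds).
Step 4: error magnitude e = S_0/v_4 = S_0·∏_{j≠4}(α_4 − α_j) = 2·3 = 6 ≡ 6 (mod 13).
Step 5: correct position 4: c_4 = r_4 − e = 3 − 6 ≡ 10 (mod 13). Hence c = [7, 1, 6, 10, 11].
  Check: interpolating c through the α_i gives m(x) = 9 + 3·x (degree < 2) with m(α_i) = c_i for every i, so c is indeed a codeword.


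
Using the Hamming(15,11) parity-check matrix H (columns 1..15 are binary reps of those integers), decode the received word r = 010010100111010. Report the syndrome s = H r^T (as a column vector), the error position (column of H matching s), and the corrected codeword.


s = (0, 0, 1, 1)^T, error position = 3, corrected codeword c = 011010100111010

Compute s = H r^T mod 2 one row at a time:
  s_1 = 0 + 0 + 1 + 1 + 1 + 0 + 1 + 0 = 4 ≡ 0 (mod 2).
  s_2 = 0 + 1 + 0 + 1 + 1 + 0 + 1 + 0 = 4 ≡ 0 (mod 2).
  s_3 = 1 + 0 + 0 + 1 + 1 + 1 + 1 + 0 = 5 ≡ 1 (mod 2).
  s_4 = 0 + 0 + 1 + 1 + 0 + 1 + 0 + 0 = 3 ≡ 1 (mod 2).
s = (0, 0, 1, 1)^T — this equals column 3 of H (binary 0011), so error is at position 3.
Correct: flip bit 3 of r = 010010100111010 to get c = 011010100111010.


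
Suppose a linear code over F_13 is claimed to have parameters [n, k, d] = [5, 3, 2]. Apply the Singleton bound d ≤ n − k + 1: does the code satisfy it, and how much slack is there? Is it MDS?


Singleton RHS = n − k + 1 = 3, slack = 1, bound satisfied, not MDS.

Singleton bound: d ≤ n − k + 1.
Here n = 5, k = 3, so n − k + 1 = 3.
Given d = 2, check d ≤ 3: YES.
Slack = (n − k + 1) − d = 1.
The code is NOT MDS (slack = 1 > 0).
Description: the claimed parameters are [5, 3, 2]_13; such a code would be non-MDS.


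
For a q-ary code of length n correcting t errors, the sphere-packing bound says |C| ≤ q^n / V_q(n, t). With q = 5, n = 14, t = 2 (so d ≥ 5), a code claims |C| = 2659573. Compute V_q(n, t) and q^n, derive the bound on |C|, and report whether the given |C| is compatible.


V_q(n, t) = 1513, q^n = 6103515625, Hamming bound = 4034048, |C| = 2659573 ≤ bound (satisfied).

Step 1: Compute V_q(n, t) = Σ_{j=0}^2 C(n, j) (q−1)^j.
  j = 0: C(14,0)·(4)^0 = 1·1 = 1.
  j = 1: C(14,1)·(4)^1 = 14·4 = 56.
  j = 2: C(14,2)·(4)^2 = 91·16 = 1456.
  V_q(n, t) = 1 + 56 + 1456 = 1513.
Step 2: q^n = 5^14 = 6103515625.
Step 3: Hamming bound ⌊q^n / V_q(n,t)⌋ = ⌊6103515625/1513⌋ = 4034048.
Step 4: Compare |C| = 2659573 to 4034048: satisfied.
The claimed |C| lies below the Hamming bound.


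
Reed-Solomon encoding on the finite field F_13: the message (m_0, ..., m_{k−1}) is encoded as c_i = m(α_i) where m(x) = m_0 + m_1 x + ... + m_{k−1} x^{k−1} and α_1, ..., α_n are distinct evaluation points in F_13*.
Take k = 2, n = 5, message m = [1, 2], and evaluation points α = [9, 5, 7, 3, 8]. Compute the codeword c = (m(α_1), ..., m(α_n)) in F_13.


c = [6, 11, 2, 7, 4]

Message polynomial: m(x) = 1 + 2·x (mod 13).
For each evaluation point α_i, compute m(α_i) mod 13:
  α_1 = 9: Horner steps 2 → 6, so m(9) = 6.
  α_2 = 5: Horner steps 2 → 11, so m(5) = 11.
  α_3 = 7: Horner steps 2 → 2, so m(7) = 2.
  α_4 = 3: Horner steps 2 → 7, so m(3) = 7.
  α_5 = 8: Horner steps 2 → 4, so m(8) = 4.
Codeword c = [6, 11, 2, 7, 4] ∈ F_13^5.


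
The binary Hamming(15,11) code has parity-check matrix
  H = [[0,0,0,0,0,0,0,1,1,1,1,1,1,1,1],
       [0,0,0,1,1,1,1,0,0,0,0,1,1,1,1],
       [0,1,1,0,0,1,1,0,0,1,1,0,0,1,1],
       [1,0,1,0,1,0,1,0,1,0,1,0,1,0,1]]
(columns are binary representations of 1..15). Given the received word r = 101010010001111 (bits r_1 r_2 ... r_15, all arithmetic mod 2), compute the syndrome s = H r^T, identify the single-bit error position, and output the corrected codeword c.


s = (1, 1, 1, 1)^T, error position = 15, corrected codeword c = 101010010001110

Compute s = H r^T mod 2 one row at a time:
  s_1 = 1 + 0 + 0 + 0 + 1 + 1 + 1 + 1 = 5 ≡ 1 (mod 2).
  s_2 = 0 + 1 + 0 + 0 + 1 + 1 + 1 + 1 = 5 ≡ 1 (mod 2).
  s_3 = 0 + 1 + 0 + 0 + 0 + 0 + 1 + 1 = 3 ≡ 1 (mod 2).
  s_4 = 1 + 1 + 1 + 0 + 0 + 0 + 1 + 1 = 5 ≡ 1 (mod 2).
s = (1, 1, 1, 1)^T — this equals column 15 of H (binary 1111), so error is at position 15.
Correct: flip bit 15 of r = 101010010001111 to get c = 101010010001110.


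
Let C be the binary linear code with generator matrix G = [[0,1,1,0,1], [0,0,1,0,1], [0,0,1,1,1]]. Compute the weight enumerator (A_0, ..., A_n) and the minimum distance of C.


Weight distribution: A_0 = 1, A_1 = 2, A_2 = 2, A_3 = 2, A_4 = 1. Minimum distance d = 1.

Enumerate all 2^3 = 8 messages m ∈ F_2^3.
For each, compute codeword c = mG in F_2^5, then tally its weight.
  m = 000 → c = 00000, weight = 0.
  m = 100 → c = 01101, weight = 3.
  m = 010 → c = 00101, weight = 2.
  m = 110 → c = 01000, weight = 1.
  m = 001 → c = 00111, weight = 3.
  m = 101 → c = 01010, weight = 2.
  m = 011 → c = 00010, weight = 1.
  m = 111 → c = 01111, weight = 4.
Tally weights:
  weight 0: 1 codewords.
  weight 1: 2 codewords.
  weight 2: 2 codewords.
  weight 3: 2 codewords.
  weight 4: 1 codewords.
Minimum distance d = smallest w > 0 with A_w > 0 = 1.
Sanity: Σ A_w = 8 = 2^3 = 8 ✓.


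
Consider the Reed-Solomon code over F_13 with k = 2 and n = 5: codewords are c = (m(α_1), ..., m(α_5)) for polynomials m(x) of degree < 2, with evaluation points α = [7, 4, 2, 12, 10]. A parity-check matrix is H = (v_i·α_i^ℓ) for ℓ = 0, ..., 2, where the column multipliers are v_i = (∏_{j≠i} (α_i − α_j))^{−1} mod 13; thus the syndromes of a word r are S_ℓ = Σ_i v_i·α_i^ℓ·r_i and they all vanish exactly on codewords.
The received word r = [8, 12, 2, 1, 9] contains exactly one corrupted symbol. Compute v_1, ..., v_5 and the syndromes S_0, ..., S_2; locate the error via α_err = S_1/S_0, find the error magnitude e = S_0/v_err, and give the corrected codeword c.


S = (4, 3, 12), error at position 2, error magnitude e = 5, c = [8, 7, 2, 1, 9].

Step 1: column multipliers v_i = (∏_{j≠i}(α_i − α_j))^{−1} mod 13.
  i = 1 (α = 7): (7−4)(7−2)(7−12)(7−10) = 3·5·(−5)·(−3) = 225 ≡ 4, so v_1 = 4^{−1} = 10 (mod 13).
  i = 2 (α = 4): (4−7)(4−2)(4−12)(4−10) = (−3)·2·(−8)·(−6) = −288 ≡ 11, so v_2 = 11^{−1} = 6 (mod 13).
  i = 3 (α = 2): (2−7)(2−4)(2−12)(2−10) = (−5)·(−2)·(−10)·(−8) = 800 ≡ 7, so v_3 = 7^{−1} = 2 (mod 13).
  i = 4 (α = 12): (12−7)(12−4)(12−2)(12−10) = 5·8·10·2 = 800 ≡ 7, so v_4 = 7^{−1} = 2 (mod 13).
  i = 5 (α = 10): (10−7)(10−4)(10−2)(10−12) = 3·6·8·(−2) = −288 ≡ 11, so v_5 = 11^{−1} = 6 (mod 13).
  v = [10, 6, 2, 2, 6].
Step 2: syndromes of r = [8, 12, 2, 1, 9] (all sums mod 13).
  S_0 = Σ v_i r_i = 10·8 + 6·12 + 2·2 + 2·1 + 6·9 = 212 ≡ 4.
  S_1 = Σ v_i α_i r_i = 10·7·8 + 6·4·12 + 2·2·2 + 2·12·1 + 6·10·9 = 1420 ≡ 3.
  α_i^2 mod 13 = [10, 3, 4, 1, 9].
  S_2 = Σ v_i α_i^2 r_i = 10·10·8 + 6·3·12 + 2·4·2 + 2·1·1 + 6·9·9 = 1520 ≡ 12.
  S = (4, 3, 12) ≠ 0, so r is not a codeword (an error is present).
Step 3: locate the error. For a single error e at position i, S_ℓ = v_i·e·α_i^ℓ, so α_err = S_1/S_0.
  S_0^{−1} = 4^{−1} = 10 (mod 13), so α_err = 3·10 = 30 ≡ 4 = α_2. Error position i = 2.
  Consistency check: S_2/S_1 = 12·9 = 108 ≡ 4 = α_err ✓ (single-error assumption holds).
Step 4: error magnitude e = S_0/v_2 = S_0·∏_{j≠2}(α_2 − α_j) = 4·11 = 44 ≡ 5 (mod 13).
Step 5: correct position 2: c_2 = r_2 − e = 12 − 5 ≡ 7 (mod 13). Hence c = [8, 7, 2, 1, 9].
  Check: interpolating c through the α_i gives m(x) = 10 + 9·x (degree < 2) with m(α_i) = c_i for every i, so c is indeed a codeword.


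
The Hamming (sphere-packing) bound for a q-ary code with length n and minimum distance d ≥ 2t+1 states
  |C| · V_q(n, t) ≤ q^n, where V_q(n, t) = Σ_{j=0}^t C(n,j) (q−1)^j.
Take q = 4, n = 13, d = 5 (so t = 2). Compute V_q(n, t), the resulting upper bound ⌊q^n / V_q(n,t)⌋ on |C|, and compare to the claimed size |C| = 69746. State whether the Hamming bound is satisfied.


V_q(n, t) = 742, q^n = 67108864, Hamming bound = 90443, |C| = 69746 ≤ bound (satisfied).

Step 1: Compute V_q(n, t) = Σ_{j=0}^2 C(n, j) (q−1)^j.
  j = 0: C(13,0)·(3)^0 = 1·1 = 1.
  j = 1: C(13,1)·(3)^1 = 13·3 = 39.
  j = 2: C(13,2)·(3)^2 = 78·9 = 702.
  V_q(n, t) = 1 + 39 + 702 = 742.
Step 2: q^n = 4^13 = 67108864.
Step 3: Hamming bound ⌊q^n / V_q(n,t)⌋ = ⌊67108864/742⌋ = 90443.
Step 4: Compare |C| = 69746 to 90443: satisfied.
The claimed |C| lies below the Hamming bound.


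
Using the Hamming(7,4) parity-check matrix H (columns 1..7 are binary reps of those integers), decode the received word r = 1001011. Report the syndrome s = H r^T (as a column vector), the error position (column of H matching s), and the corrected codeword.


s = (1, 0, 0)^T, error position = 4, corrected codeword c = 1000011

Compute s = H r^T mod 2 one row at a time:
  s_1 = 1 + 0 + 1 + 1 = 3 ≡ 1 (mod 2).
  s_2 = 0 + 0 + 1 + 1 = 2 ≡ 0 (mod 2).
  s_3 = 1 + 0 + 0 + 1 = 2 ≡ 0 (mod 2).
s = (1, 0, 0)^T — this equals column 4 of H (binary 100), so error is at position 4.
Correct: flip bit 4 of r = 1001011 to get c = 1000011.


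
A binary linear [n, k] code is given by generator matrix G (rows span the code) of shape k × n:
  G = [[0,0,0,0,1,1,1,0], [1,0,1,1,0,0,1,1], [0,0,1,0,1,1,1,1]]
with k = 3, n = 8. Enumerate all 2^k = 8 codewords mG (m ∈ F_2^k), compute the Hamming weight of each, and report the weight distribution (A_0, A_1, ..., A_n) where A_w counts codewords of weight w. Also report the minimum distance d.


Weight distribution: A_0 = 1, A_2 = 1, A_3 = 2, A_4 = 1, A_5 = 2, A_6 = 1. Minimum distance d = 2.

Enumerate all 2^3 = 8 messages m ∈ F_2^3.
For each, compute codeword c = mG in F_2^8, then tally its weight.
  m = 000 → c = 00000000, weight = 0.
  m = 100 → c = 00001110, weight = 3.
  m = 010 → c = 10110011, weight = 5.
  m = 110 → c = 10111101, weight = 6.
  m = 001 → c = 00101111, weight = 5.
  m = 101 → c = 00100001, weight = 2.
  m = 011 → c = 10011100, weight = 4.
  m = 111 → c = 10010010, weight = 3.
Tally weights:
  weight 0: 1 codewords.
  weight 2: 1 codewords.
  weight 3: 2 codewords.
  weight 4: 1 codewords.
  weight 5: 2 codewords.
  weight 6: 1 codewords.
Minimum distance d = smallest w > 0 with A_w > 0 = 2.
Sanity: Σ A_w = 8 = 2^3 = 8 ✓.


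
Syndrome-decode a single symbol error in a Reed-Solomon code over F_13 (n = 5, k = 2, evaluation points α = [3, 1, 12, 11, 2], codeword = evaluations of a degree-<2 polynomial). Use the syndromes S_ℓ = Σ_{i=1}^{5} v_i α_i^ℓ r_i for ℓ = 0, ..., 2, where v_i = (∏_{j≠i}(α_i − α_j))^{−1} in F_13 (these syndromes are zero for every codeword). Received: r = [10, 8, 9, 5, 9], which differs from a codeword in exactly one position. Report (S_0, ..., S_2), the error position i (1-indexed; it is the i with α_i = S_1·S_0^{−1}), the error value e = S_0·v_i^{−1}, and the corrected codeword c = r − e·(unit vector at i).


S = (8, 5, 8), error at position 3, error magnitude e = 3, c = [10, 8, 6, 5, 9].

Step 1: column multipliers v_i = (∏_{j≠i}(α_i − α_j))^{−1} mod 13.
  i = 1 (α = 3): (3−1)(3−12)(3−11)(3−2) = 2·(−9)·(−8)·1 = 144 ≡ 1, so v_1 = 1^{−1} = 1 (mod 13).
  i = 2 (α = 1): (1−3)(1−12)(1−11)(1−2) = (−2)·(−11)·(−10)·(−1) = 220 ≡ 12, so v_2 = 12^{−1} = 12 (mod 13).
  i = 3 (α = 12): (12−3)(12−1)(12−11)(12−2) = 9·11·1·10 = 990 ≡ 2, so v_3 = 2^{−1} = 7 (mod 13).
  i = 4 (α = 11): (11−3)(11−1)(11−12)(11−2) = 8·10·(−1)·9 = −720 ≡ 8, so v_4 = 8^{−1} = 5 (mod 13).
  i = 5 (α = 2): (2−3)(2−1)(2−12)(2−11) = (−1)·1·(−10)·(−9) = −90 ≡ 1, so v_5 = 1^{−1} = 1 (mod 13).
  v = [1, 12, 7, 5, 1].
Step 2: syndromes of r = [10, 8, 9, 5, 9] (all sums mod 13).
  S_0 = Σ v_i r_i = 1·10 + 12·8 + 7·9 + 5·5 + 1·9 = 203 ≡ 8.
  S_1 = Σ v_i α_i r_i = 1·3·10 + 12·1·8 + 7·12·9 + 5·11·5 + 1·2·9 = 1175 ≡ 5.
  α_i^2 mod 13 = [9, 1, 1, 4, 4].
  S_2 = Σ v_i α_i^2 r_i = 1·9·10 + 12·1·8 + 7·1·9 + 5·4·5 + 1·4·9 = 385 ≡ 8.
  S = (8, 5, 8) ≠ 0, so r is not a codeword (an error is present).
Step 3: locate the error. For a single error e at position i, S_ℓ = v_i·e·α_i^ℓ, so α_err = S_1/S_0.
  S_0^{−1} = 8^{−1} = 5 (mod 13), so α_err = 5·5 = 25 ≡ 12 = α_3. Error position i = 3.
  Consistency check: S_2/S_1 = 8·8 = 64 ≡ 12 = α_err ✓ (single-error assumption holds).
Step 4: error magnitude e = S_0/v_3 = S_0·∏_{j≠3}(α_3 − α_j) = 8·2 = 16 ≡ 3 (mod 13).
Step 5: correct position 3: c_3 = r_3 − e = 9 − 3 ≡ 6 (mod 13). Hence c = [10, 8, 6, 5, 9].
  Check: interpolating c through the α_i gives m(x) = 7 + 1·x (degree < 2) with m(α_i) = c_i for every i, so c is indeed a codeword.


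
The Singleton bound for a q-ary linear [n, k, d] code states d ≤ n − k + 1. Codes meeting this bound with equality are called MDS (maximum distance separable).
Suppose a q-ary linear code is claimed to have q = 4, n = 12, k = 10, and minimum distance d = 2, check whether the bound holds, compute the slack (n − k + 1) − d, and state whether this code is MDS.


Singleton RHS = n − k + 1 = 3, slack = 1, bound satisfied, not MDS.

Singleton bound: d ≤ n − k + 1.
Here n = 12, k = 10, so n − k + 1 = 3.
Given d = 2, check d ≤ 3: YES.
Slack = (n − k + 1) − d = 1.
The code is NOT MDS (slack = 1 > 0).
Description: the claimed parameters are [12, 10, 2]_4; such a code would be non-MDS.
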